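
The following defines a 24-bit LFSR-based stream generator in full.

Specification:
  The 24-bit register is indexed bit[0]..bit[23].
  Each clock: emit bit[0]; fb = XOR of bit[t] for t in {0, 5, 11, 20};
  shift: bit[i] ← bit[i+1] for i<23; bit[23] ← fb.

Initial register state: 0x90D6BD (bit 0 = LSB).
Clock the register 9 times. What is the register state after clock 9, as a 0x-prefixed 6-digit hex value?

0x55C86B

reg_0 = 0x90D6BD
clock 1: out=1, reg = 0xC86B5E
clock 2: out=0, reg = 0xE435AF
clock 3: out=1, reg = 0x721AD7
clock 4: out=1, reg = 0xB90D6B
clock 5: out=1, reg = 0x5C86B5
clock 6: out=1, reg = 0xAE435A
clock 7: out=0, reg = 0x5721AD
clock 8: out=1, reg = 0xAB90D6
clock 9: out=0, reg = 0x55C86B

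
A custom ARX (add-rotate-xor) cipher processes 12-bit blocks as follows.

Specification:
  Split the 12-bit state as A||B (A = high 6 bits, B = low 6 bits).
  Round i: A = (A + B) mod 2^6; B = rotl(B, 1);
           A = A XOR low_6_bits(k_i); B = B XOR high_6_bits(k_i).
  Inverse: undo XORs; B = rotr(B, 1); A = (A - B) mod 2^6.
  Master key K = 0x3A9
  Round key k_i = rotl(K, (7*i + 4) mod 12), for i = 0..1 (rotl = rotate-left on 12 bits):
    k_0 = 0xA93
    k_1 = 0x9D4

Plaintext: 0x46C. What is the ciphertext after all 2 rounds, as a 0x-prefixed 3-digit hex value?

0xD40

s_0 = plaintext = 0x46C
s_1 = Round(s_0, k_0) = 0xBB3
s_2 = Round(s_1, k_1) = 0xD40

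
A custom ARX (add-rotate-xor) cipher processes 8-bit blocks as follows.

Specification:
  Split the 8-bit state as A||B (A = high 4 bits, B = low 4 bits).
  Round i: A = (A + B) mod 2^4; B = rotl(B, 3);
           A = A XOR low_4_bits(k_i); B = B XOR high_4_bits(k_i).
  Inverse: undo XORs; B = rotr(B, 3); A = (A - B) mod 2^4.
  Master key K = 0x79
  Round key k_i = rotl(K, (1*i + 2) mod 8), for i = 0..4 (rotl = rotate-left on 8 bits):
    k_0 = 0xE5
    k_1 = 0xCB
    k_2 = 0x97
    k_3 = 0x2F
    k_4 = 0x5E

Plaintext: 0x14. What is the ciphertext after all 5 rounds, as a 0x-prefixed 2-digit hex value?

s_0 = plaintext = 0x14
s_1 = Round(s_0, k_0) = 0x0C
s_2 = Round(s_1, k_1) = 0x7A
s_3 = Round(s_2, k_2) = 0x6C
s_4 = Round(s_3, k_3) = 0xD4
s_5 = Round(s_4, k_4) = 0xF7

0xF7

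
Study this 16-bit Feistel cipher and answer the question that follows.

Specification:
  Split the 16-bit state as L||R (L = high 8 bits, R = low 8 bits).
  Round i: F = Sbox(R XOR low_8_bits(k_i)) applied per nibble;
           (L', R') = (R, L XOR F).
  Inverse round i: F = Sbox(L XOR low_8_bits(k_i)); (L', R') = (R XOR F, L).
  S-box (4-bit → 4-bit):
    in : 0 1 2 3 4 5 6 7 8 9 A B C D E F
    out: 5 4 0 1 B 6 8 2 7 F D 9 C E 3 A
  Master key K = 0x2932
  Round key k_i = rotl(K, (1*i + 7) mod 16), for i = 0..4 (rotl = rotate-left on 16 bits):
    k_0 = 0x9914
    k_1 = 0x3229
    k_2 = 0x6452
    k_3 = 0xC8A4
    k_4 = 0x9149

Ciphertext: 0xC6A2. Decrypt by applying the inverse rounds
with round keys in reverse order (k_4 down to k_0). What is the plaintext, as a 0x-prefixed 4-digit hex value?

s_0 = ciphertext = 0xC6A2
s_1 = InvRound(s_0, k_4) = 0xD8C6
s_2 = InvRound(s_1, k_3) = 0xEAD8
s_3 = InvRound(s_2, k_2) = 0x4FEA
s_4 = InvRound(s_3, k_1) = 0x624F
s_5 = InvRound(s_4, k_0) = 0x6762

0x6762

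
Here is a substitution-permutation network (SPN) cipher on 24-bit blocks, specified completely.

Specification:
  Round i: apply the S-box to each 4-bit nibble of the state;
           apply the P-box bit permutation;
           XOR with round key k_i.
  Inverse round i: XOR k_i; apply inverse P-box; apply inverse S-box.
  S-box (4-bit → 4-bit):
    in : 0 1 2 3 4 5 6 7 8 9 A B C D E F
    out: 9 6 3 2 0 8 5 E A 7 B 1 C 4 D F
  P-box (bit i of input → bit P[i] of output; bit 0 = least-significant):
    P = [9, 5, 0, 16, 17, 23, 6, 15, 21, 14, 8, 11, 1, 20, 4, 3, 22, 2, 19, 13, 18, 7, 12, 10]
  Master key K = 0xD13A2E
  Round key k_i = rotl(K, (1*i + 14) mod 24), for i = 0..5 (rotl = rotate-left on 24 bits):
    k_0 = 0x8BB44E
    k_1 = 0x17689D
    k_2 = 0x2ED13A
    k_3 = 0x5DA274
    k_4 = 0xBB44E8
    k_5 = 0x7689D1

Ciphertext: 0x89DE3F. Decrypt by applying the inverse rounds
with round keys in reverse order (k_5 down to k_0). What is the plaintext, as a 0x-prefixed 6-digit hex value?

s_0 = ciphertext = 0x89DE3F
s_1 = InvRound(s_0, k_5) = 0xF9A99A
s_2 = InvRound(s_1, k_4) = 0x5067E3
s_3 = InvRound(s_2, k_3) = 0xA1615C
s_4 = InvRound(s_3, k_2) = 0x67B4F8
s_5 = InvRound(s_4, k_1) = 0xC23AC1
s_6 = InvRound(s_5, k_0) = 0x89055E

0x89055E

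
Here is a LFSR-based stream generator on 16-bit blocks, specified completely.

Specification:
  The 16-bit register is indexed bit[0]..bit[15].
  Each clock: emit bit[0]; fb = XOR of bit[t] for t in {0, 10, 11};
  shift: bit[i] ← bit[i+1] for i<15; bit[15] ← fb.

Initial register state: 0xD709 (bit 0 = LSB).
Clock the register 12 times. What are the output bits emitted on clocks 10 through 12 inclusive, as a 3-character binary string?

110

reg_0 = 0xD709
clock 1: out=1, reg = 0x6B84
clock 2: out=0, reg = 0xB5C2
clock 3: out=0, reg = 0xDAE1
clock 4: out=1, reg = 0x6D70
clock 5: out=0, reg = 0x36B8
clock 6: out=0, reg = 0x9B5C
clock 7: out=0, reg = 0xCDAE
clock 8: out=0, reg = 0x66D7
clock 9: out=1, reg = 0x336B
clock 10: out=1, reg = 0x99B5
clock 11: out=1, reg = 0x4CDA
clock 12: out=0, reg = 0x266D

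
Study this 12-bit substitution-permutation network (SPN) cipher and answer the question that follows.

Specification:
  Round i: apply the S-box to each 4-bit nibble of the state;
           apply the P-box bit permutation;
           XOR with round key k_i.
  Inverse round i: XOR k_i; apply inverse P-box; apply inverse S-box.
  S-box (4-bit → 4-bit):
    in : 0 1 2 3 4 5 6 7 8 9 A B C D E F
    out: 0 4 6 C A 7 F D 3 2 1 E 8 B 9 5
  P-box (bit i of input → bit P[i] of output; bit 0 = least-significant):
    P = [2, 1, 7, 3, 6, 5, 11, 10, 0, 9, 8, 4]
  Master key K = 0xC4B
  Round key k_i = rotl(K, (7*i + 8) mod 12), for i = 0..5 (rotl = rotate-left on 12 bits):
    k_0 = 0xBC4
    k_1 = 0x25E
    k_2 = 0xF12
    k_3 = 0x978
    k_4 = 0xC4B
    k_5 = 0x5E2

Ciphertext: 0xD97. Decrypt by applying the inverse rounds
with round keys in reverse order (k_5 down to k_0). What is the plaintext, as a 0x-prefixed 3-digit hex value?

0x5E8

s_0 = ciphertext = 0xD97
s_1 = InvRound(s_0, k_5) = 0xE5A
s_2 = InvRound(s_1, k_4) = 0xD00
s_3 = InvRound(s_2, k_3) = 0xCDC
s_4 = InvRound(s_3, k_2) = 0x2A6
s_5 = InvRound(s_4, k_1) = 0xC83
s_6 = InvRound(s_5, k_0) = 0x5E8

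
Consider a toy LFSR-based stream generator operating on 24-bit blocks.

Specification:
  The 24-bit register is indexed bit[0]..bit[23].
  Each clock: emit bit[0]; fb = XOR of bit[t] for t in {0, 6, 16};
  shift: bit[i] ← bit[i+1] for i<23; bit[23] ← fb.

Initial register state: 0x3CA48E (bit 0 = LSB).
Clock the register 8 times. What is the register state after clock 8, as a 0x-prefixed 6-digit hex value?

reg_0 = 0x3CA48E
clock 1: out=0, reg = 0x1E5247
clock 2: out=1, reg = 0x0F2923
clock 3: out=1, reg = 0x079491
clock 4: out=1, reg = 0x03CA48
clock 5: out=0, reg = 0x01E524
clock 6: out=0, reg = 0x80F292
clock 7: out=0, reg = 0x407949
clock 8: out=1, reg = 0x203CA4

0x203CA4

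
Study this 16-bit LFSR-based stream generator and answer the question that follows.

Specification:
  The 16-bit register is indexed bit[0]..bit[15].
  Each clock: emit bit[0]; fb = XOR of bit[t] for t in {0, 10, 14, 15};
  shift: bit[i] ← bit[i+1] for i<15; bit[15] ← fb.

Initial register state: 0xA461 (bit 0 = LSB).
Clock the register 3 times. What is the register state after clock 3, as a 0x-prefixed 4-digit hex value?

reg_0 = 0xA461
clock 1: out=1, reg = 0xD230
clock 2: out=0, reg = 0x6918
clock 3: out=0, reg = 0xB48C

0xB48C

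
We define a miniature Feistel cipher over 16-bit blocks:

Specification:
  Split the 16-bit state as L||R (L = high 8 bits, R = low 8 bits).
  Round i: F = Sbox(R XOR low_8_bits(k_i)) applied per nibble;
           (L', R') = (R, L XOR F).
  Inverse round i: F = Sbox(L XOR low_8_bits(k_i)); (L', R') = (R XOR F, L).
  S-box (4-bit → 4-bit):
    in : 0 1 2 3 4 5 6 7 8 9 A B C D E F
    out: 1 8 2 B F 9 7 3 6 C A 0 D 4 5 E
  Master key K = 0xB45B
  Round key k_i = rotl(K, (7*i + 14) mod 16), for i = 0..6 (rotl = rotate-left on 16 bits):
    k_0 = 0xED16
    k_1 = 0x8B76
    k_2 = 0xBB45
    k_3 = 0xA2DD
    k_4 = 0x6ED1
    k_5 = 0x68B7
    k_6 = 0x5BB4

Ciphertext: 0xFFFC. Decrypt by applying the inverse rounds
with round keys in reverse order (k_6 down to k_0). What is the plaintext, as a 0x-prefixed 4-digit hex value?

s_0 = ciphertext = 0xFFFC
s_1 = InvRound(s_0, k_6) = 0x0CFF
s_2 = InvRound(s_1, k_5) = 0xFF0C
s_3 = InvRound(s_2, k_4) = 0x29FF
s_4 = InvRound(s_3, k_3) = 0x1029
s_5 = InvRound(s_4, k_2) = 0xB010
s_6 = InvRound(s_5, k_1) = 0xC7B0
s_7 = InvRound(s_6, k_0) = 0xF8C7

0xF8C7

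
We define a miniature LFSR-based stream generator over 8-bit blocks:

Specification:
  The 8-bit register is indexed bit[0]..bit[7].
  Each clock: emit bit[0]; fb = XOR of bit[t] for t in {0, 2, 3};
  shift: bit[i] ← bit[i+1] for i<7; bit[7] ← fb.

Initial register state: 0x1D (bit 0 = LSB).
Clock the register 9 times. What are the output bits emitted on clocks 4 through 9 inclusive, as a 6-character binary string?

110001

reg_0 = 0x1D
clock 1: out=1, reg = 0x8E
clock 2: out=0, reg = 0x47
clock 3: out=1, reg = 0x23
clock 4: out=1, reg = 0x91
clock 5: out=1, reg = 0xC8
clock 6: out=0, reg = 0xE4
clock 7: out=0, reg = 0xF2
clock 8: out=0, reg = 0x79
clock 9: out=1, reg = 0x3C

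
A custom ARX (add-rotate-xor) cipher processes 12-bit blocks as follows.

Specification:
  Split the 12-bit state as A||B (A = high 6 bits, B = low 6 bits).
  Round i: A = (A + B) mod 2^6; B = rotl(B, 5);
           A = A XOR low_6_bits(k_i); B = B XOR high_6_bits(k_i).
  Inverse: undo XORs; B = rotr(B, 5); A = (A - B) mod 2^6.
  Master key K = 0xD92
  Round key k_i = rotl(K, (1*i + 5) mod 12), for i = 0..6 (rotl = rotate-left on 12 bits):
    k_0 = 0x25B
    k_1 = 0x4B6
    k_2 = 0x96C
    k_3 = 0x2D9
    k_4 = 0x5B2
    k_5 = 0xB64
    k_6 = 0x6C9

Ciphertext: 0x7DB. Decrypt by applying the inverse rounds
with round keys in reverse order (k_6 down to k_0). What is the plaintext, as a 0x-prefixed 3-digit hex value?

0xE23

s_0 = ciphertext = 0x7DB
s_1 = InvRound(s_0, k_6) = 0x580
s_2 = InvRound(s_1, k_5) = 0x5DB
s_3 = InvRound(s_2, k_4) = 0x2DA
s_4 = InvRound(s_3, k_3) = 0xC22
s_5 = InvRound(s_4, k_2) = 0x38E
s_6 = InvRound(s_5, k_1) = 0x038
s_7 = InvRound(s_6, k_0) = 0xE23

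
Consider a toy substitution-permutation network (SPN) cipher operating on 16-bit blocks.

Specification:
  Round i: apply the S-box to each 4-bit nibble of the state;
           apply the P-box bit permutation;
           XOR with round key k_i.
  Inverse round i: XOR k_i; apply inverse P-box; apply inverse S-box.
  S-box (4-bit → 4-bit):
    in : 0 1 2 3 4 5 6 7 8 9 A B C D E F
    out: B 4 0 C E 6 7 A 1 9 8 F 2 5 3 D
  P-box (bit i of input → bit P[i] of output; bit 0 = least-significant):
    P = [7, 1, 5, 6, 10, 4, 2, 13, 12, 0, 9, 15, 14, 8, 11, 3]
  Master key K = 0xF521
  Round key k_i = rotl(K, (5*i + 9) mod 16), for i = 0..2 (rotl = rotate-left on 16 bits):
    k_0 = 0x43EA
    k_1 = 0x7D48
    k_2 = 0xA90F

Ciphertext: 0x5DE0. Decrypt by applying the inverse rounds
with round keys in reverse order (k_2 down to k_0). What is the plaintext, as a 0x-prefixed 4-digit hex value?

0xA2FF

s_0 = ciphertext = 0x5DE0
s_1 = InvRound(s_0, k_2) = 0x90FB
s_2 = InvRound(s_1, k_1) = 0x6706
s_3 = InvRound(s_2, k_0) = 0xA2FF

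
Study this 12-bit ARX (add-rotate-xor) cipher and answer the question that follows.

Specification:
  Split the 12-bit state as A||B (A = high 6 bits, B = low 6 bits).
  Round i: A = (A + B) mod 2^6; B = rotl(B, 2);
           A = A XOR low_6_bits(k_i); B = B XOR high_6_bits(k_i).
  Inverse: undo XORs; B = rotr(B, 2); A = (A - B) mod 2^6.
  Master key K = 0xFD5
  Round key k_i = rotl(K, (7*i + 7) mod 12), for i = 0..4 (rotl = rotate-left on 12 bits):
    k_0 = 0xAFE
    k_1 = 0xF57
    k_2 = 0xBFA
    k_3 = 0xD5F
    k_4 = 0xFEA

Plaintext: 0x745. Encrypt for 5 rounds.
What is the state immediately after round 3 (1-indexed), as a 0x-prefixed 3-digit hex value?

0xD27

s_0 = plaintext = 0x745
s_1 = Round(s_0, k_0) = 0x73F
s_2 = Round(s_1, k_1) = 0x302
s_3 = Round(s_2, k_2) = 0xD27
s_4 = Round(s_3, k_3) = 0x12B
s_5 = Round(s_4, k_4) = 0x151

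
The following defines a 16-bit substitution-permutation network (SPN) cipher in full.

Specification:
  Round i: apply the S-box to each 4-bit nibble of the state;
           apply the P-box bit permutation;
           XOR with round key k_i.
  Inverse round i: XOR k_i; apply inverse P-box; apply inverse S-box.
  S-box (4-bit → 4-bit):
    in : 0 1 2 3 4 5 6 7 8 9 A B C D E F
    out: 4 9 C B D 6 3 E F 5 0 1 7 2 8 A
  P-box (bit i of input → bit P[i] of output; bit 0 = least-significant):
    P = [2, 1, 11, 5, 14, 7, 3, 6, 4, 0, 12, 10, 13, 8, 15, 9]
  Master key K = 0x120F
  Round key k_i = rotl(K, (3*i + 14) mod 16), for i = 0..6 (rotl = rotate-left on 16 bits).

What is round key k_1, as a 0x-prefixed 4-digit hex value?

K = 0x120F
k_0 = rotl(K, (3*0+14) mod 16) = rotl(K, 14) = 0xC483
k_1 = rotl(K, (3*1+14) mod 16) = rotl(K, 1) = 0x241E

0x241E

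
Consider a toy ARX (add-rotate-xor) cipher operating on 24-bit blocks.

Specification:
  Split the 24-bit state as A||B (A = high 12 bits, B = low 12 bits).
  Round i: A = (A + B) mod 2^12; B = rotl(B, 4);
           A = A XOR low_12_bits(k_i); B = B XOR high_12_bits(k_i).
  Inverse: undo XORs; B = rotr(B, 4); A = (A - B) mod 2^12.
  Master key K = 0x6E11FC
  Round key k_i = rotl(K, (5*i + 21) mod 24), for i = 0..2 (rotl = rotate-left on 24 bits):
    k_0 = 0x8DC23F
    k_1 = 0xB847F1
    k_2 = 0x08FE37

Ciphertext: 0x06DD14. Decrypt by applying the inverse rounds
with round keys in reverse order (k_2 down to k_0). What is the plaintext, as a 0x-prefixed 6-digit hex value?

0x0F795D

s_0 = ciphertext = 0x06DD14
s_1 = InvRound(s_0, k_2) = 0x281BD9
s_2 = InvRound(s_1, k_1) = 0x86BD05
s_3 = InvRound(s_2, k_0) = 0x0F795D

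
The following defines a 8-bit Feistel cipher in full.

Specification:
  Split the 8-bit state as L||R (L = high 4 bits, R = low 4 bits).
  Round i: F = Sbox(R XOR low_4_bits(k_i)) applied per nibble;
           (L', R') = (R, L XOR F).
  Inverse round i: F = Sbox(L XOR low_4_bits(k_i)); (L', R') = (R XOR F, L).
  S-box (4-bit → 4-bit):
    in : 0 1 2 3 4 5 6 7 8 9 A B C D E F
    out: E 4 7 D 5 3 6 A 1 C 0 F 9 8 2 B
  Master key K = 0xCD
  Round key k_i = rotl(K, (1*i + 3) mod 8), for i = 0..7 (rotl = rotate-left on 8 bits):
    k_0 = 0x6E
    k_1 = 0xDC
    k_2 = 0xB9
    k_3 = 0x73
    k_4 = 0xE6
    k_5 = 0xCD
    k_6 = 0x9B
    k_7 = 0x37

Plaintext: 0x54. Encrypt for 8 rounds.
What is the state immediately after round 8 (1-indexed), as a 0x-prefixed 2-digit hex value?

s_0 = plaintext = 0x54
s_1 = Round(s_0, k_0) = 0x45
s_2 = Round(s_1, k_1) = 0x58
s_3 = Round(s_2, k_2) = 0x81
s_4 = Round(s_3, k_3) = 0x1F
s_5 = Round(s_4, k_4) = 0xFD
s_6 = Round(s_5, k_5) = 0xD1
s_7 = Round(s_6, k_6) = 0x1D
s_8 = Round(s_7, k_7) = 0xD1

0xD1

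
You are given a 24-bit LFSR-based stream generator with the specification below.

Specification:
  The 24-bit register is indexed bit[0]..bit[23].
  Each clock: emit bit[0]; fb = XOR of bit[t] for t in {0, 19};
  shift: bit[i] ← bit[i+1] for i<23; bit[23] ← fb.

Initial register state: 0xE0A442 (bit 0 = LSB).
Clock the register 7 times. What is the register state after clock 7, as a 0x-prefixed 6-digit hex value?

reg_0 = 0xE0A442
clock 1: out=0, reg = 0x705221
clock 2: out=1, reg = 0xB82910
clock 3: out=0, reg = 0xDC1488
clock 4: out=0, reg = 0xEE0A44
clock 5: out=0, reg = 0xF70522
clock 6: out=0, reg = 0x7B8291
clock 7: out=1, reg = 0x3DC148

0x3DC148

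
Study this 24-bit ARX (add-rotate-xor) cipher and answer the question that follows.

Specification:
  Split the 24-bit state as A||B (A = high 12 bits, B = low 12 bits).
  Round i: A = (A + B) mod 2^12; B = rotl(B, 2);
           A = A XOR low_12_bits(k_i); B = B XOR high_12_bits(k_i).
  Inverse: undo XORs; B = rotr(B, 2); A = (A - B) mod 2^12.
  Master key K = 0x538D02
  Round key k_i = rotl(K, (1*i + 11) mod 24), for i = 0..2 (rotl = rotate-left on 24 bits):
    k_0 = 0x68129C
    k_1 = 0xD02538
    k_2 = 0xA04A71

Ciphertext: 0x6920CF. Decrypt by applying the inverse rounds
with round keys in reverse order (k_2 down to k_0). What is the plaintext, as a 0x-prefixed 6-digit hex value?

s_0 = ciphertext = 0x6920CF
s_1 = InvRound(s_0, k_2) = 0xE31EB2
s_2 = InvRound(s_1, k_1) = 0xA1D0EC
s_3 = InvRound(s_2, k_0) = 0x2E659B

0x2E659B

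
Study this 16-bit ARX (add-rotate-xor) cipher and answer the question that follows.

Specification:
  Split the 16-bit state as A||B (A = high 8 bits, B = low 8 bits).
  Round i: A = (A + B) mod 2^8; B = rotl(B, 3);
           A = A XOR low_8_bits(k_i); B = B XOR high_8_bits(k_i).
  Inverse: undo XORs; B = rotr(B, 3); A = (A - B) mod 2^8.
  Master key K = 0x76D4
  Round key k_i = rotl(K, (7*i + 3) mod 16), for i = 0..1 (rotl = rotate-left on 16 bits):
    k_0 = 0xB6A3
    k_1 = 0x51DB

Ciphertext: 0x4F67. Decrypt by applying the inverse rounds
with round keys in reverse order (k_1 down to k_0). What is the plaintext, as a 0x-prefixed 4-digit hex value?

s_0 = ciphertext = 0x4F67
s_1 = InvRound(s_0, k_1) = 0xCEC6
s_2 = InvRound(s_1, k_0) = 0x5F0E

0x5F0E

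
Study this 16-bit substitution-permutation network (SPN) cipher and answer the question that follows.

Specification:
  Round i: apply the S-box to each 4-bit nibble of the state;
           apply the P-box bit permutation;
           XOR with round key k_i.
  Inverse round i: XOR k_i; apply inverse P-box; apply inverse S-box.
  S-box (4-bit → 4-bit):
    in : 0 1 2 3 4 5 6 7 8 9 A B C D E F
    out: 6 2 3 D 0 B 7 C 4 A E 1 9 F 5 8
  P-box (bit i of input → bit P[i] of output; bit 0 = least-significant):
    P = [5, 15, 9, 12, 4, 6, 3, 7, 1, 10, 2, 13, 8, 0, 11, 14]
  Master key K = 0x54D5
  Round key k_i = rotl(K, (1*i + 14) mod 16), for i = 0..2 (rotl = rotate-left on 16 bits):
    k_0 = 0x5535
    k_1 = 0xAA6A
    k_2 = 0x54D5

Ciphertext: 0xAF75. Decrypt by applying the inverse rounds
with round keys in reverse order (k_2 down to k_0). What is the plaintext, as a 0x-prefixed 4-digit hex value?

s_0 = ciphertext = 0xAF75
s_1 = InvRound(s_0, k_2) = 0x3FFD
s_2 = InvRound(s_1, k_1) = 0x26C9
s_3 = InvRound(s_2, k_0) = 0xC7D3

0xC7D3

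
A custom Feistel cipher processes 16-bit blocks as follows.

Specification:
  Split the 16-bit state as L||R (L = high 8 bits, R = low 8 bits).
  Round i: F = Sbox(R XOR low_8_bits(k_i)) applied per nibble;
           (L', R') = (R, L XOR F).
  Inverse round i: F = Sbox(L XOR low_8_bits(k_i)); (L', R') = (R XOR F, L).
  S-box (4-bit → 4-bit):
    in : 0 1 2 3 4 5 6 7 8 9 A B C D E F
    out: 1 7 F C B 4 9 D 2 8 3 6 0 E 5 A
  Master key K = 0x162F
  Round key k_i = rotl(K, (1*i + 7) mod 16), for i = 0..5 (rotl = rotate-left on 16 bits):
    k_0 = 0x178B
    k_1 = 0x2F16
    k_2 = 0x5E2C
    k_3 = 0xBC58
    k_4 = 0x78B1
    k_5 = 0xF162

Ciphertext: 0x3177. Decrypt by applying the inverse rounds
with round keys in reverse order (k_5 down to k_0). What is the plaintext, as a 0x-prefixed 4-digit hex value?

0x2142

s_0 = ciphertext = 0x3177
s_1 = InvRound(s_0, k_5) = 0x3B31
s_2 = InvRound(s_1, k_4) = 0x123B
s_3 = InvRound(s_2, k_3) = 0x8812
s_4 = InvRound(s_3, k_2) = 0x2988
s_5 = InvRound(s_4, k_1) = 0x4229
s_6 = InvRound(s_5, k_0) = 0x2142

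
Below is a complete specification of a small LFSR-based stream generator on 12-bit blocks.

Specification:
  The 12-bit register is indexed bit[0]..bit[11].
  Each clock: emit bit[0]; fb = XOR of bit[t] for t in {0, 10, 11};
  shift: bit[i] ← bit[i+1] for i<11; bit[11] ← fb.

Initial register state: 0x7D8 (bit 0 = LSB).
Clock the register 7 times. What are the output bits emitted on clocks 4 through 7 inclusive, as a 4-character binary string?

reg_0 = 0x7D8
clock 1: out=0, reg = 0xBEC
clock 2: out=0, reg = 0xDF6
clock 3: out=0, reg = 0x6FB
clock 4: out=1, reg = 0x37D
clock 5: out=1, reg = 0x9BE
clock 6: out=0, reg = 0xCDF
clock 7: out=1, reg = 0xE6F

1101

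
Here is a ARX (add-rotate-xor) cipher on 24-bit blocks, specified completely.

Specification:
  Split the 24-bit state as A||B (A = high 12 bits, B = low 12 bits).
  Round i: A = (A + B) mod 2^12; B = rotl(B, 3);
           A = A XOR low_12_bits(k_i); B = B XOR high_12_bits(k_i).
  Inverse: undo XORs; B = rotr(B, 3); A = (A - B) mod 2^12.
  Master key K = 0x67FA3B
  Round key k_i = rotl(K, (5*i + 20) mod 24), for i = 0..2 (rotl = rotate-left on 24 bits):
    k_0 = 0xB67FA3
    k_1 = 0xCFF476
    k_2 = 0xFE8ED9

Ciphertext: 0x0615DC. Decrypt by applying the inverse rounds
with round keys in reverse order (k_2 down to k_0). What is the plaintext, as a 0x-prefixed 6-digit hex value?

s_0 = ciphertext = 0x0615DC
s_1 = InvRound(s_0, k_2) = 0x572946
s_2 = InvRound(s_1, k_1) = 0xE4D2B7
s_3 = InvRound(s_2, k_0) = 0x0B413A

0x0B413A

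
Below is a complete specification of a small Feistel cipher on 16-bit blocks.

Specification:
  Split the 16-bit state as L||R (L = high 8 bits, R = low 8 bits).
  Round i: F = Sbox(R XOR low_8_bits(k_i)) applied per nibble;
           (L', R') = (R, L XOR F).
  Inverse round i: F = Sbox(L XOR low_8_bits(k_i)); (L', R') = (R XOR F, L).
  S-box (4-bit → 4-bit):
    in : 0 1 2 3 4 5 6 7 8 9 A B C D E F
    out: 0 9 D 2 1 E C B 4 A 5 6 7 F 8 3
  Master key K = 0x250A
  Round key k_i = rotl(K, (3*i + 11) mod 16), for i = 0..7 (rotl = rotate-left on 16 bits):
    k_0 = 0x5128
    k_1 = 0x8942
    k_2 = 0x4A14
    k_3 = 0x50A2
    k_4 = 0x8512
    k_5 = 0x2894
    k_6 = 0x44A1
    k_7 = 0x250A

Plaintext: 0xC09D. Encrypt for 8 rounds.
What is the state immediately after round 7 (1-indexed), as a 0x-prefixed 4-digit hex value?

0x3F04

s_0 = plaintext = 0xC09D
s_1 = Round(s_0, k_0) = 0x9DAE
s_2 = Round(s_1, k_1) = 0xAE1A
s_3 = Round(s_2, k_2) = 0x1AA6
s_4 = Round(s_3, k_3) = 0xA61B
s_5 = Round(s_4, k_4) = 0x1BAC
s_6 = Round(s_5, k_5) = 0xAC3F
s_7 = Round(s_6, k_6) = 0x3F04
s_8 = Round(s_7, k_7) = 0x0437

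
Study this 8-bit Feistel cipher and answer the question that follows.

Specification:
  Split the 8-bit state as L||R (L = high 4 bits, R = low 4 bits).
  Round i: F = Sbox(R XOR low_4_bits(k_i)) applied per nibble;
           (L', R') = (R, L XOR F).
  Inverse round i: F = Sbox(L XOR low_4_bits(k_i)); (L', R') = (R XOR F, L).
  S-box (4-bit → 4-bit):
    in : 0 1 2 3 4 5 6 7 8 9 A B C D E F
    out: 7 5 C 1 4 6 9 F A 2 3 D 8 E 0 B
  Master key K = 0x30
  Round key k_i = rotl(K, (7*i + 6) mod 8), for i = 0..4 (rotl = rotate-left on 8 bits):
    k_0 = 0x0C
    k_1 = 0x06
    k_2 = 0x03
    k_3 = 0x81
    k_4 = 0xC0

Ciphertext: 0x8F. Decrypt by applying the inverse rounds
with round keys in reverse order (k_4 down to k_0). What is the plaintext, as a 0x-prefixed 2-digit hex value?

0xD6

s_0 = ciphertext = 0x8F
s_1 = InvRound(s_0, k_4) = 0x58
s_2 = InvRound(s_1, k_3) = 0xC5
s_3 = InvRound(s_2, k_2) = 0xEC
s_4 = InvRound(s_3, k_1) = 0x6E
s_5 = InvRound(s_4, k_0) = 0xD6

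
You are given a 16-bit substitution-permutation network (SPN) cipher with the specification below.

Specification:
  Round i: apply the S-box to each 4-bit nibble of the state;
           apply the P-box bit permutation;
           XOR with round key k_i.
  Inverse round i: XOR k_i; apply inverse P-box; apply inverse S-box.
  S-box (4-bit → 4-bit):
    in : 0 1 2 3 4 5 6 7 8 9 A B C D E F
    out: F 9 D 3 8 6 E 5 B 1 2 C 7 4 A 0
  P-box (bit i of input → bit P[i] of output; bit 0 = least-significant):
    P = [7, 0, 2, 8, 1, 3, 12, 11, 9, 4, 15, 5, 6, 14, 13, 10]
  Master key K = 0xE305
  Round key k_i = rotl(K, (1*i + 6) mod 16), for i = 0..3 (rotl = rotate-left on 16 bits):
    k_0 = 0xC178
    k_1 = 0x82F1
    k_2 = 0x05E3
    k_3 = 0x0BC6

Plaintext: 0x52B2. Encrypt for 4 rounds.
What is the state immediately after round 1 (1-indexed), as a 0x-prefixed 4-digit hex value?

0x3ADC

s_0 = plaintext = 0x52B2
s_1 = Round(s_0, k_0) = 0x3ADC
s_2 = Round(s_1, k_1) = 0xD224
s_3 = Round(s_2, k_2) = 0xBEC1
s_4 = Round(s_3, k_3) = 0x3E7C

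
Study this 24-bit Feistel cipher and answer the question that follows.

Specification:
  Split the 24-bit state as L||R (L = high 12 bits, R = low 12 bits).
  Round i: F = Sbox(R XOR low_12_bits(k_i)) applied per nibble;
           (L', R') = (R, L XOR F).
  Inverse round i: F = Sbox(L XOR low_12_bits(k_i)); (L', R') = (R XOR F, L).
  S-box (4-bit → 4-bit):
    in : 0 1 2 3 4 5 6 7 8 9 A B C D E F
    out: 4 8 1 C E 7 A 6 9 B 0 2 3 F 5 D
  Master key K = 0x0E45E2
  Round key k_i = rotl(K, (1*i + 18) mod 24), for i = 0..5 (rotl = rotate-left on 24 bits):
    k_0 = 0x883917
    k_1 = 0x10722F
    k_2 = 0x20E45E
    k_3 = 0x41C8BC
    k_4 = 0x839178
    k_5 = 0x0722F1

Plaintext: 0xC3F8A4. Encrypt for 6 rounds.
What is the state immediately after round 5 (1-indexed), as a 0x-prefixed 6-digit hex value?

0x8C95F0

s_0 = plaintext = 0xC3F8A4
s_1 = Round(s_0, k_0) = 0x8A4413
s_2 = Round(s_1, k_1) = 0x413267
s_3 = Round(s_2, k_2) = 0x267ED8
s_4 = Round(s_3, k_3) = 0xED88C9
s_5 = Round(s_4, k_4) = 0x8C95F0
s_6 = Round(s_5, k_5) = 0x5F0E81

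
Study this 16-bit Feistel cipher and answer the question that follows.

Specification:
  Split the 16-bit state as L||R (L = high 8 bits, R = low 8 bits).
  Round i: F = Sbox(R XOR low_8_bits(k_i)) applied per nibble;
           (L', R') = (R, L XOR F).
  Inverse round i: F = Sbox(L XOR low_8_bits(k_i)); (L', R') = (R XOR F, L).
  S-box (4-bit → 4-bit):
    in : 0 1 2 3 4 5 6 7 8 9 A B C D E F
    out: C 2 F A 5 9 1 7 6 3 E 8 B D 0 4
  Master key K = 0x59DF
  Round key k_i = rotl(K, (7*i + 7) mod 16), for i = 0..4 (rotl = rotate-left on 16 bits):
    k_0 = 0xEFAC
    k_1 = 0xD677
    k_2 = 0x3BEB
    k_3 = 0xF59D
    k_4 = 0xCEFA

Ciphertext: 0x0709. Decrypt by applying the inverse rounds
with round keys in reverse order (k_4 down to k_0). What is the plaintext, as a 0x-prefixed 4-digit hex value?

s_0 = ciphertext = 0x0709
s_1 = InvRound(s_0, k_4) = 0x4407
s_2 = InvRound(s_1, k_3) = 0xD444
s_3 = InvRound(s_2, k_2) = 0xE0D4
s_4 = InvRound(s_3, k_1) = 0xE3E0
s_5 = InvRound(s_4, k_0) = 0xB4E3

0xB4E3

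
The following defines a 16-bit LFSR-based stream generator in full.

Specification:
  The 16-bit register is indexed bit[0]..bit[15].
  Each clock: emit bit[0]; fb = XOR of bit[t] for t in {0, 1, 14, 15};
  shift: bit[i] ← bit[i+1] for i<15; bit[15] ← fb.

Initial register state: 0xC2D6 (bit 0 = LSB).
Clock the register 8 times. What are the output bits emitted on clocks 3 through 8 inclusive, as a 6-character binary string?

reg_0 = 0xC2D6
clock 1: out=0, reg = 0xE16B
clock 2: out=1, reg = 0x70B5
clock 3: out=1, reg = 0x385A
clock 4: out=0, reg = 0x9C2D
clock 5: out=1, reg = 0x4E16
clock 6: out=0, reg = 0x270B
clock 7: out=1, reg = 0x1385
clock 8: out=1, reg = 0x89C2

101011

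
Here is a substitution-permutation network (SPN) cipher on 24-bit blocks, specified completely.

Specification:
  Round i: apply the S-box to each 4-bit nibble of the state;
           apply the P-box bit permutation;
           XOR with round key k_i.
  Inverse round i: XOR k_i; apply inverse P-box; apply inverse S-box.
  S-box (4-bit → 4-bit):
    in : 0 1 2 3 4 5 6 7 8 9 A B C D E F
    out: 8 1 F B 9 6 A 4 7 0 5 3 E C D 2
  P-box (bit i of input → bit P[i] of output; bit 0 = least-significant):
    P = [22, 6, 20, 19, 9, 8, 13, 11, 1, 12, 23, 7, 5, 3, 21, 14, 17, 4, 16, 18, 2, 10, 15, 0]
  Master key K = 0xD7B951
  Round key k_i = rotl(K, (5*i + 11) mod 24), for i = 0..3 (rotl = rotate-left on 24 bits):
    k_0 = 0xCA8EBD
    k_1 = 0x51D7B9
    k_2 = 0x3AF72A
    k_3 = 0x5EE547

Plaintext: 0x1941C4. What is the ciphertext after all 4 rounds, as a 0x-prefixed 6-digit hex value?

0xE22118

s_0 = plaintext = 0x1941C4
s_1 = Round(s_0, k_0) = 0x82E79B
s_2 = Round(s_1, k_1) = 0xB613CD
s_3 = Round(s_2, k_2) = 0x26CA9C
s_4 = Round(s_3, k_3) = 0xE22118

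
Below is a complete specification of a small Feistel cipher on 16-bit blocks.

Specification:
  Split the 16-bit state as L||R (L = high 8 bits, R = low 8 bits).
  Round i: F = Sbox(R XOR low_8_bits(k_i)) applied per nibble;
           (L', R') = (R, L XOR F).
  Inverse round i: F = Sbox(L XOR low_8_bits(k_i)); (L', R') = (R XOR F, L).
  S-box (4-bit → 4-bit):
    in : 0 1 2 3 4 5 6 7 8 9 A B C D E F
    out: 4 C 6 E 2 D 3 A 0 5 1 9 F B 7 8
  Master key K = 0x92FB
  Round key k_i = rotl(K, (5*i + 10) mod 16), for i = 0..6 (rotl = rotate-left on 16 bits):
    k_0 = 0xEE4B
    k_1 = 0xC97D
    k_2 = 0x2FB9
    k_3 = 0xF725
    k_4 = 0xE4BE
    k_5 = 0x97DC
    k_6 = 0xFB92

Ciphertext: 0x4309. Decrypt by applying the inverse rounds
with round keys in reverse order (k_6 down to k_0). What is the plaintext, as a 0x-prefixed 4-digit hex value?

s_0 = ciphertext = 0x4309
s_1 = InvRound(s_0, k_6) = 0xB543
s_2 = InvRound(s_1, k_5) = 0x76B5
s_3 = InvRound(s_2, k_4) = 0x4576
s_4 = InvRound(s_3, k_3) = 0x4245
s_5 = InvRound(s_4, k_2) = 0xCC42
s_6 = InvRound(s_5, k_1) = 0xDECC
s_7 = InvRound(s_6, k_0) = 0x91DE

0x91DE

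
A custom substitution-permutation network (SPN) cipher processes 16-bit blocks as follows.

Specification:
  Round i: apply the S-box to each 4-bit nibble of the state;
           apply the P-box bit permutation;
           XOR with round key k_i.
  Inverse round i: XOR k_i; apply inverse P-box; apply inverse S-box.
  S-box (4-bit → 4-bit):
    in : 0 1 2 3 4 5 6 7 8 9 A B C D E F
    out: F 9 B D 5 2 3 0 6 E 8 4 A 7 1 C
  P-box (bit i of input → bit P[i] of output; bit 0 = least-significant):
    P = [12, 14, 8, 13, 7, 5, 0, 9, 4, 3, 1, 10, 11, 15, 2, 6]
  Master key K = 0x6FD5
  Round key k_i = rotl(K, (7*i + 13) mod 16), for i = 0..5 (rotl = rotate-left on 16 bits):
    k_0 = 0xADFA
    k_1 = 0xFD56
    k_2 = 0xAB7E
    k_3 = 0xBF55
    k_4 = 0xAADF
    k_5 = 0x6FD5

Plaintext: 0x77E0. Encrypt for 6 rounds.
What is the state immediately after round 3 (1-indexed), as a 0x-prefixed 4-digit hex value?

s_0 = plaintext = 0x77E0
s_1 = Round(s_0, k_0) = 0xDC7A
s_2 = Round(s_1, k_1) = 0x515A
s_3 = Round(s_2, k_2) = 0x0F4E
s_4 = Round(s_3, k_3) = 0x2392
s_5 = Round(s_4, k_4) = 0x54AC
s_6 = Round(s_5, k_5) = 0x8DC7

0x0F4E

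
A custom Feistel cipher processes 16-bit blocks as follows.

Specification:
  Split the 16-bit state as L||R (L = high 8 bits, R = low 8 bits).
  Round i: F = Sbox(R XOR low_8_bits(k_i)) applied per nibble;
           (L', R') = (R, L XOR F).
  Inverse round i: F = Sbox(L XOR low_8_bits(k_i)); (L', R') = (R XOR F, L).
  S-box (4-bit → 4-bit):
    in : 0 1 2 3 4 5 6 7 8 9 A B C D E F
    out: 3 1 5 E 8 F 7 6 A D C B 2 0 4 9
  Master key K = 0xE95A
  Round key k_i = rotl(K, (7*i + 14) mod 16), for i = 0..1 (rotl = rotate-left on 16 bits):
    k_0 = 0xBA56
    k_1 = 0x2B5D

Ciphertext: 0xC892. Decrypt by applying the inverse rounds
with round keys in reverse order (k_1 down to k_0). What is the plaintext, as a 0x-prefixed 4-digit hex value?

0xD34D

s_0 = ciphertext = 0xC892
s_1 = InvRound(s_0, k_1) = 0x4DC8
s_2 = InvRound(s_1, k_0) = 0xD34D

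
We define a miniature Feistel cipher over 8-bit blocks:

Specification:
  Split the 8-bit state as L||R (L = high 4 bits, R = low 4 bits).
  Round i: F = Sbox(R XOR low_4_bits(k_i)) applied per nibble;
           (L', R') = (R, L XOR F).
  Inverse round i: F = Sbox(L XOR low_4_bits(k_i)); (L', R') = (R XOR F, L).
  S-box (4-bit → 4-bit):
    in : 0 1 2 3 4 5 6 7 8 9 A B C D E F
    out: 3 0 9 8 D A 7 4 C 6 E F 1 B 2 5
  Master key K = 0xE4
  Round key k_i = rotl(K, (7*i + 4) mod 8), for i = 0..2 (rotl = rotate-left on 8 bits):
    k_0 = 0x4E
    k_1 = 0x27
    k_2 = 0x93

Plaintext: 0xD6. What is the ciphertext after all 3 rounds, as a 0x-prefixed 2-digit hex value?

0x18

s_0 = plaintext = 0xD6
s_1 = Round(s_0, k_0) = 0x61
s_2 = Round(s_1, k_1) = 0x11
s_3 = Round(s_2, k_2) = 0x18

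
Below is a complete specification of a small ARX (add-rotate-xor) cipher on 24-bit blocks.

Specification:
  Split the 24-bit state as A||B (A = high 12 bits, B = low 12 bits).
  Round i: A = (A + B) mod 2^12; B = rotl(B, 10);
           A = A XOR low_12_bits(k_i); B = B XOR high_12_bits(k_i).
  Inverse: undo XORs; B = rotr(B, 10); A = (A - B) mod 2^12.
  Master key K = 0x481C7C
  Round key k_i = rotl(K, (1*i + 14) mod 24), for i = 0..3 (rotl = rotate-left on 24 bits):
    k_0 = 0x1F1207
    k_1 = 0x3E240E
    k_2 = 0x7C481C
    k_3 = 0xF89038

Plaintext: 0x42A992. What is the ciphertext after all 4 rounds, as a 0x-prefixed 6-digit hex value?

s_0 = plaintext = 0x42A992
s_1 = Round(s_0, k_0) = 0xFBBB95
s_2 = Round(s_1, k_1) = 0xF5E507
s_3 = Round(s_2, k_2) = 0xC79A85
s_4 = Round(s_3, k_3) = 0x6C6928

0x6C6928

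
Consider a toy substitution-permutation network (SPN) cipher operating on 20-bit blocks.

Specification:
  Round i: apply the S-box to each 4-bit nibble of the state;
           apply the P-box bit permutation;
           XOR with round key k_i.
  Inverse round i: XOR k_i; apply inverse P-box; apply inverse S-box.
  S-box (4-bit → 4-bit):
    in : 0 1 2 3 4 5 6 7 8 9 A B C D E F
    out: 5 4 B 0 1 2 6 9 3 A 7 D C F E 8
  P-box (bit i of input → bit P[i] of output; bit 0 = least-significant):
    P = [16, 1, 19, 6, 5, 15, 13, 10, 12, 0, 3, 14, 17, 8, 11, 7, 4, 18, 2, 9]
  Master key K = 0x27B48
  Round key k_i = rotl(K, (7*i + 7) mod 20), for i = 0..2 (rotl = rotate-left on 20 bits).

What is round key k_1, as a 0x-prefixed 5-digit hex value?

0x209ED

K = 0x27B48
k_0 = rotl(K, (7*0+7) mod 20) = rotl(K, 7) = 0xDA413
k_1 = rotl(K, (7*1+7) mod 20) = rotl(K, 14) = 0x209ED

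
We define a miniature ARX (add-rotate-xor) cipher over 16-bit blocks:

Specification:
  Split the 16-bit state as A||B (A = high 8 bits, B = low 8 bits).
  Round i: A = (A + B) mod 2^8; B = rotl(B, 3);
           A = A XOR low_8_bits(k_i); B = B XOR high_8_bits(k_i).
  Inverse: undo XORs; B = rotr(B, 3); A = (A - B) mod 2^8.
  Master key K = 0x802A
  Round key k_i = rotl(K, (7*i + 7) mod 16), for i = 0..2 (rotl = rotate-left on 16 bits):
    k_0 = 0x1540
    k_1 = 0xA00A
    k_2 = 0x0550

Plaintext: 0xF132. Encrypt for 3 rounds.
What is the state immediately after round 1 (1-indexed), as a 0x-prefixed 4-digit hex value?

0x6384

s_0 = plaintext = 0xF132
s_1 = Round(s_0, k_0) = 0x6384
s_2 = Round(s_1, k_1) = 0xED84
s_3 = Round(s_2, k_2) = 0x2121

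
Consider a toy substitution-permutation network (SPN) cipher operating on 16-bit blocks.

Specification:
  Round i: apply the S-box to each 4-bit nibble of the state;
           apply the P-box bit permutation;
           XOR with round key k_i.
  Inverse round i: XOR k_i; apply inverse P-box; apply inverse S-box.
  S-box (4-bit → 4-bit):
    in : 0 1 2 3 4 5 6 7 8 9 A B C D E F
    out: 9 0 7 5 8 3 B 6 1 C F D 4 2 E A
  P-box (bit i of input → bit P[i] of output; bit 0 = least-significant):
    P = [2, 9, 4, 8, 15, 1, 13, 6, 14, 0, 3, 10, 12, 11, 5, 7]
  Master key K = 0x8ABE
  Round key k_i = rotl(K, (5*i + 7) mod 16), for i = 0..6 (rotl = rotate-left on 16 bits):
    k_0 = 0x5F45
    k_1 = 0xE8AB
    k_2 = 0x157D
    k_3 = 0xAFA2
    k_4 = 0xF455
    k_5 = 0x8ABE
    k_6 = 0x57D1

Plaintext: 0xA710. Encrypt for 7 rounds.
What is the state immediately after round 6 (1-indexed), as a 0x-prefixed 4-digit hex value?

s_0 = plaintext = 0xA710
s_1 = Round(s_0, k_0) = 0x46E8
s_2 = Round(s_1, k_1) = 0x8C6C
s_3 = Round(s_2, k_2) = 0x8527
s_4 = Round(s_3, k_3) = 0x5DB1
s_5 = Round(s_4, k_4) = 0x4C14
s_6 = Round(s_5, k_5) = 0x8B36
s_7 = Round(s_6, k_6) = 0xA0DD

0x8B36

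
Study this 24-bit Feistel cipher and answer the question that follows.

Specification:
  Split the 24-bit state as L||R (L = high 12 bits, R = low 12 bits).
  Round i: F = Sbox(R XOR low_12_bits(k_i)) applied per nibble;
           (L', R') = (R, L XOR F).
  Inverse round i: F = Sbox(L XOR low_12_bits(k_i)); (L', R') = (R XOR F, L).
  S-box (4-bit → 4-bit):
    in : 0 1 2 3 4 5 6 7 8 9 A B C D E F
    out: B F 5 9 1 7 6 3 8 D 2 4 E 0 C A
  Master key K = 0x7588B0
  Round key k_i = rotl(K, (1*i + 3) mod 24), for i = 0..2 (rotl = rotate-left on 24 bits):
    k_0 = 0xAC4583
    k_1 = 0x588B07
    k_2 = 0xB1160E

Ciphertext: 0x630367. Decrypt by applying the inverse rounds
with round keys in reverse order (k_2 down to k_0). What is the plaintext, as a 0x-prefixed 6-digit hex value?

s_0 = ciphertext = 0x630367
s_1 = InvRound(s_0, k_2) = 0x8FB630
s_2 = InvRound(s_1, k_1) = 0xF9E8FB
s_3 = InvRound(s_2, k_0) = 0xA0BF9E

0xA0BF9E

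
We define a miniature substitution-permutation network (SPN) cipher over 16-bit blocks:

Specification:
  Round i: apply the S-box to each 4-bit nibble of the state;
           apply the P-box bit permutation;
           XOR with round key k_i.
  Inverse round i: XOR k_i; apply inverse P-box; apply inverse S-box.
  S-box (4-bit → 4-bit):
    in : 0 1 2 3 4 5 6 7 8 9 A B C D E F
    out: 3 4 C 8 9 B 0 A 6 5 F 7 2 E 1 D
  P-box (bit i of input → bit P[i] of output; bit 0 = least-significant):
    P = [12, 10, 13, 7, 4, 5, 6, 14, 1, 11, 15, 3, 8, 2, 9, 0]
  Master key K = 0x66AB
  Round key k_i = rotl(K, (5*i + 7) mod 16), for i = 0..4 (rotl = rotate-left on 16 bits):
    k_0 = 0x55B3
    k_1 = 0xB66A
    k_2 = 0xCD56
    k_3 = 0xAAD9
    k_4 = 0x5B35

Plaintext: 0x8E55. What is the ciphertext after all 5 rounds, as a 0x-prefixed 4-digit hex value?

0x21D0

s_0 = plaintext = 0x8E55
s_1 = Round(s_0, k_0) = 0x0305
s_2 = Round(s_1, k_1) = 0xA3D6
s_3 = Round(s_2, k_2) = 0x8E3B
s_4 = Round(s_3, k_3) = 0xDCDF
s_5 = Round(s_4, k_4) = 0x21D0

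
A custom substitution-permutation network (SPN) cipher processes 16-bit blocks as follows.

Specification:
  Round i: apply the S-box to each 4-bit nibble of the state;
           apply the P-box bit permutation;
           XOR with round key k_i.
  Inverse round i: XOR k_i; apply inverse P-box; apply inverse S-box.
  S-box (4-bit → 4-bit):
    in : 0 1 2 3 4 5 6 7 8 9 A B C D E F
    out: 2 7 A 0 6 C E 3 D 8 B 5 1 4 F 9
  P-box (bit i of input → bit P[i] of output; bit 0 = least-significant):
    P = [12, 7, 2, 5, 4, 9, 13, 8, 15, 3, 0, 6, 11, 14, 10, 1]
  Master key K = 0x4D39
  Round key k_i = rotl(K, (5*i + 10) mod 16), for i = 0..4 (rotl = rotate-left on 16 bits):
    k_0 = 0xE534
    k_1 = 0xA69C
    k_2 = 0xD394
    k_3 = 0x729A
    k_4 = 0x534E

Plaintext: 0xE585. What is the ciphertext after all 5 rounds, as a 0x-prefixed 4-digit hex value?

0x405E

s_0 = plaintext = 0xE585
s_1 = Round(s_0, k_0) = 0x8843
s_2 = Round(s_1, k_1) = 0x08DF
s_3 = Round(s_2, k_2) = 0x23F5
s_4 = Round(s_3, k_3) = 0x33AC
s_5 = Round(s_4, k_4) = 0x405E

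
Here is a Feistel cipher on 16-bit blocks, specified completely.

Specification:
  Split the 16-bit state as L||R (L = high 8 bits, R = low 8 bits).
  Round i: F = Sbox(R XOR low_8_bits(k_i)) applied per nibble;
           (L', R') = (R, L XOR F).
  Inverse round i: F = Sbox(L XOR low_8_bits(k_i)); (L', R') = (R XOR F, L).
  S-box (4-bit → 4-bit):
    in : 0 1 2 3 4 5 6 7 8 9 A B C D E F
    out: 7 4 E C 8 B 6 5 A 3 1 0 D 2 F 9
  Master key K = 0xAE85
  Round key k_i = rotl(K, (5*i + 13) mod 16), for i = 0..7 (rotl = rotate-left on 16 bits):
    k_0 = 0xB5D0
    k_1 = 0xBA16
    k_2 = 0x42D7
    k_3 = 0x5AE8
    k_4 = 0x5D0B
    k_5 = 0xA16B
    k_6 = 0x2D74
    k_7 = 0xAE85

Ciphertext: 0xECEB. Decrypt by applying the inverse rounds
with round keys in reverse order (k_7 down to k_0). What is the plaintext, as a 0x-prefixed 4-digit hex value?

s_0 = ciphertext = 0xECEB
s_1 = InvRound(s_0, k_7) = 0x88EC
s_2 = InvRound(s_1, k_6) = 0x7188
s_3 = InvRound(s_2, k_5) = 0xC971
s_4 = InvRound(s_3, k_4) = 0xAFC9
s_5 = InvRound(s_4, k_3) = 0x4CAF
s_6 = InvRound(s_5, k_2) = 0x9F4C
s_7 = InvRound(s_6, k_1) = 0xEF9F
s_8 = InvRound(s_7, k_0) = 0x56EF

0x56EF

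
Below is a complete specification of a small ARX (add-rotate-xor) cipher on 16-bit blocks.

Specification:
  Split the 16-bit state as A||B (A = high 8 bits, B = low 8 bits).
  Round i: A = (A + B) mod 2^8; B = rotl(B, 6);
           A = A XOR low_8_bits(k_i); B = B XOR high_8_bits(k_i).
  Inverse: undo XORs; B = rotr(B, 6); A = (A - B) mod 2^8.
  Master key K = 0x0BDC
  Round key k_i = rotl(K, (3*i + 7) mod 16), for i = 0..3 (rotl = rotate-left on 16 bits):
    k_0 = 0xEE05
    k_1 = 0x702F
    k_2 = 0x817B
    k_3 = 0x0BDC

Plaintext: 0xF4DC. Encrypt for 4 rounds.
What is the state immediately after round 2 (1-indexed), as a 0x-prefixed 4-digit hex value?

0x8106

s_0 = plaintext = 0xF4DC
s_1 = Round(s_0, k_0) = 0xD5D9
s_2 = Round(s_1, k_1) = 0x8106
s_3 = Round(s_2, k_2) = 0xFC00
s_4 = Round(s_3, k_3) = 0x200B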